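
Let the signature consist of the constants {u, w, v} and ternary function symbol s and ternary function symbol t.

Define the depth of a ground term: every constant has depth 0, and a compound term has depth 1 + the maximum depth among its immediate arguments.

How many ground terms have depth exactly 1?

Write N_k for the number of ground terms of depth ≤ k. A term of depth ≤ k is either a constant or a function symbol applied to arguments of depth ≤ k−1, so N_k = 3 + N_{k-1}^3 + N_{k-1}^3.
N_0 = 3
N_1 = 3 + 3^3 + 3^3 = 57
Terms of depth exactly 1: N_1 − N_0 = 57 − 3 = 54.

54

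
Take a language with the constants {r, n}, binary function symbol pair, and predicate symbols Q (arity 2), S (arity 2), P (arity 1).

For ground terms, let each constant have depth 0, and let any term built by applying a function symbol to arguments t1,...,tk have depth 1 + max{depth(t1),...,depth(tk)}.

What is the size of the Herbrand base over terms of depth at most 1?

First count ground terms of depth ≤ 1.
Count level by level. With function symbols pair/2, the terms of depth ≤ k are the 2 constants together with each function applied to depth-≤(k−1) tuples, so N_k = 2 + N_{k-1}^2.
N_0 = 2
N_1 = 2 + 2^2 = 6
Explicitly: r, n, pair(r, r), pair(r, n), pair(n, r), pair(n, n).
So |H| = 6.
For each predicate symbol, the number of ground atoms is |H| raised to its arity; summing:
  Q: 6^2 = 36;  S: 6^2 = 36;  P: 6
Total ground atoms: 36 + 36 + 6 = 78.

78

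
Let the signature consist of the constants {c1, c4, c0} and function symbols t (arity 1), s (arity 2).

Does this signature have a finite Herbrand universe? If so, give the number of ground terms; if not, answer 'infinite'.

infinite

The signature has at least one function symbol (t, arity 1) and at least one constant (c1).
Iterating t gives infinitely many distinct ground terms: c1, t(c1), t(t(c1)), ...
So the Herbrand universe is infinite.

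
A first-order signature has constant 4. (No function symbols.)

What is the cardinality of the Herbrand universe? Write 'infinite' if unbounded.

1

There are no function symbols, so the only ground term is the single constant.
The Herbrand universe is {4}, finite with 1 element.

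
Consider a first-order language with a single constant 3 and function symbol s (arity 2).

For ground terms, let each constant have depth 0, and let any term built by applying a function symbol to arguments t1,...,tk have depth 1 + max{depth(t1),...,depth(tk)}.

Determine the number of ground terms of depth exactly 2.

Count level by level. With function symbols s/2, the terms of depth ≤ k are the 1 constant together with each function applied to depth-≤(k−1) tuples, so N_k = 1 + N_{k-1}^2.
N_0 = 1
N_1 = 1 + 1^2 = 2
N_2 = 1 + 2^2 = 5
Terms of depth exactly 2: N_2 − N_1 = 5 − 2 = 3.

3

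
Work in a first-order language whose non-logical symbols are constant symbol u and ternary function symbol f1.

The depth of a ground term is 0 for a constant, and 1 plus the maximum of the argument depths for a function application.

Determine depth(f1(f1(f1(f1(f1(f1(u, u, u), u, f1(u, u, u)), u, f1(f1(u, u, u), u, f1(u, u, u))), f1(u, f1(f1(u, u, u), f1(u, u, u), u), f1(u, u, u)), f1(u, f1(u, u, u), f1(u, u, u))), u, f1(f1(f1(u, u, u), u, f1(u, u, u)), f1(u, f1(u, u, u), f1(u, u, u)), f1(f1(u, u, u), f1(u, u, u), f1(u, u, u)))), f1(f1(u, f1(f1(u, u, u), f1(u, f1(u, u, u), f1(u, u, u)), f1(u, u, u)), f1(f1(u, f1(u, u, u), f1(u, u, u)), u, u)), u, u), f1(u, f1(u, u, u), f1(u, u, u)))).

6

depth(f1(u, u, u)) = 1 + max(0, 0, 0) = 1
depth(f1(f1(u, u, u), u, f1(u, u, u))) = 1 + max(1, 0, 1) = 2
depth(f1(f1(f1(u, u, u), u, f1(u, u, u)), u, f1(f1(u, u, u), u, f1(u, u, u)))) = 1 + max(2, 0, 2) = 3
depth(f1(f1(u, u, u), f1(u, u, u), u)) = 1 + max(1, 1, 0) = 2
depth(f1(u, f1(f1(u, u, u), f1(u, u, u), u), f1(u, u, u))) = 1 + max(0, 2, 1) = 3
depth(f1(u, f1(u, u, u), f1(u, u, u))) = 1 + max(0, 1, 1) = 2
depth(f1(f1(f1(f1(u, u, u), u, f1(u, u, u)), u, f1(f1(u, u, u), u, f1(u, u, u))), f1(u, f1(f1(u, u, u), f1(u, u, u), u), f1(u, u, u)), f1(u, f1(u, u, u), f1(u, u, u)))) = 1 + max(3, 3, 2) = 4
depth(f1(f1(u, u, u), f1(u, u, u), f1(u, u, u))) = 1 + max(1, 1, 1) = 2
depth(f1(f1(f1(u, u, u), u, f1(u, u, u)), f1(u, f1(u, u, u), f1(u, u, u)), f1(f1(u, u, u), f1(u, u, u), f1(u, u, u)))) = 1 + max(2, 2, 2) = 3
depth(f1(f1(f1(f1(f1(u, u, u), u, f1(u, u, u)), u, f1(f1(u, u, u), u, f1(u, u, u))), f1(u, f1(f1(u, u, u), f1(u, u, u), u), f1(u, u, u)), f1(u, f1(u, u, u), f1(u, u, u))), u, f1(f1(f1(u, u, u), u, f1(u, u, u)), f1(u, f1(u, u, u), f1(u, u, u)), f1(f1(u, u, u), f1(u, u, u), f1(u, u, u))))) = 1 + max(4, 0, 3) = 5
depth(f1(f1(u, u, u), f1(u, f1(u, u, u), f1(u, u, u)), f1(u, u, u))) = 1 + max(1, 2, 1) = 3
depth(f1(f1(u, f1(u, u, u), f1(u, u, u)), u, u)) = 1 + max(2, 0, 0) = 3
depth(f1(u, f1(f1(u, u, u), f1(u, f1(u, u, u), f1(u, u, u)), f1(u, u, u)), f1(f1(u, f1(u, u, u), f1(u, u, u)), u, u))) = 1 + max(0, 3, 3) = 4
depth(f1(f1(u, f1(f1(u, u, u), f1(u, f1(u, u, u), f1(u, u, u)), f1(u, u, u)), f1(f1(u, f1(u, u, u), f1(u, u, u)), u, u)), u, u)) = 1 + max(4, 0, 0) = 5
depth(f1(f1(f1(f1(f1(f1(u, u, u), u, f1(u, u, u)), u, f1(f1(u, u, u), u, f1(u, u, u))), f1(u, f1(f1(u, u, u), f1(u, u, u), u), f1(u, u, u)), f1(u, f1(u, u, u), f1(u, u, u))), u, f1(f1(f1(u, u, u), u, f1(u, u, u)), f1(u, f1(u, u, u), f1(u, u, u)), f1(f1(u, u, u), f1(u, u, u), f1(u, u, u)))), f1(f1(u, f1(f1(u, u, u), f1(u, f1(u, u, u), f1(u, u, u)), f1(u, u, u)), f1(f1(u, f1(u, u, u), f1(u, u, u)), u, u)), u, u), f1(u, f1(u, u, u), f1(u, u, u)))) = 1 + max(5, 5, 2) = 6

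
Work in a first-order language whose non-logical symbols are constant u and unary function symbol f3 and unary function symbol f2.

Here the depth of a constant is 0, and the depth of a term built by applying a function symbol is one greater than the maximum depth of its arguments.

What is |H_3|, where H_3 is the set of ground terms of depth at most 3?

Let N_k = |{terms of depth ≤ k}|. Then N_0 = 1 and N_k = 1 + N_{k-1} + N_{k-1} for k ≥ 1 (one summand per function symbol, arity giving the exponent).
N_0 = 1
N_1 = 1 + 1 + 1 = 3
N_2 = 1 + 3 + 3 = 7
N_3 = 1 + 7 + 7 = 15

15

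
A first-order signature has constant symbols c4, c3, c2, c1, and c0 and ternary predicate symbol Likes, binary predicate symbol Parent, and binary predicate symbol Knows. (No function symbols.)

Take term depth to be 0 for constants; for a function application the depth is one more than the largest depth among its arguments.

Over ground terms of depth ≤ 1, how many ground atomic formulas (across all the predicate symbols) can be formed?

First count ground terms of depth ≤ 1.
With no function symbols every ground term is a constant, so there are exactly 5 ground terms at every depth bound.
N_0 = 5
N_1 = 5
Explicitly: c4, c3, c2, c1, c0.
So |H| = 5.
Ground atoms are formed by filling each argument slot of a predicate with a term from H, so an r-ary predicate gives |H|^r atoms:
  Likes: 5^3 = 125;  Parent: 5^2 = 25;  Knows: 5^2 = 25
Total ground atoms: 125 + 25 + 25 = 175.

175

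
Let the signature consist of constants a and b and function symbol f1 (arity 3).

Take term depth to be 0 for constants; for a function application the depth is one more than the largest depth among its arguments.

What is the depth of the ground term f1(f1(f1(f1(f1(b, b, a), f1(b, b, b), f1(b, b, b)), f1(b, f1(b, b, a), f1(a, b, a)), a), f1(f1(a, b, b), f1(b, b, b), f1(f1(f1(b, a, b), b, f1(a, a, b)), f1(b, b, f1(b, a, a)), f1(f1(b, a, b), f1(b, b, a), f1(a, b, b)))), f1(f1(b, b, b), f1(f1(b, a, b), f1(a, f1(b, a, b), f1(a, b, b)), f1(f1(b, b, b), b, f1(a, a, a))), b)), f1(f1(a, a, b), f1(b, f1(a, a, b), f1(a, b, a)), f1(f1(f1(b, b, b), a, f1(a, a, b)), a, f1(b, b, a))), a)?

6

depth(f1(b, b, a)) = 1 + max(0, 0, 0) = 1
depth(f1(b, b, b)) = 1 + max(0, 0, 0) = 1
depth(f1(f1(b, b, a), f1(b, b, b), f1(b, b, b))) = 1 + max(1, 1, 1) = 2
depth(f1(a, b, a)) = 1 + max(0, 0, 0) = 1
depth(f1(b, f1(b, b, a), f1(a, b, a))) = 1 + max(0, 1, 1) = 2
depth(f1(f1(f1(b, b, a), f1(b, b, b), f1(b, b, b)), f1(b, f1(b, b, a), f1(a, b, a)), a)) = 1 + max(2, 2, 0) = 3
depth(f1(a, b, b)) = 1 + max(0, 0, 0) = 1
depth(f1(b, a, b)) = 1 + max(0, 0, 0) = 1
depth(f1(a, a, b)) = 1 + max(0, 0, 0) = 1
depth(f1(f1(b, a, b), b, f1(a, a, b))) = 1 + max(1, 0, 1) = 2
depth(f1(b, a, a)) = 1 + max(0, 0, 0) = 1
depth(f1(b, b, f1(b, a, a))) = 1 + max(0, 0, 1) = 2
depth(f1(f1(b, a, b), f1(b, b, a), f1(a, b, b))) = 1 + max(1, 1, 1) = 2
depth(f1(f1(f1(b, a, b), b, f1(a, a, b)), f1(b, b, f1(b, a, a)), f1(f1(b, a, b), f1(b, b, a), f1(a, b, b)))) = 1 + max(2, 2, 2) = 3
depth(f1(f1(a, b, b), f1(b, b, b), f1(f1(f1(b, a, b), b, f1(a, a, b)), f1(b, b, f1(b, a, a)), f1(f1(b, a, b), f1(b, b, a), f1(a, b, b))))) = 1 + max(1, 1, 3) = 4
depth(f1(a, f1(b, a, b), f1(a, b, b))) = 1 + max(0, 1, 1) = 2
depth(f1(a, a, a)) = 1 + max(0, 0, 0) = 1
depth(f1(f1(b, b, b), b, f1(a, a, a))) = 1 + max(1, 0, 1) = 2
depth(f1(f1(b, a, b), f1(a, f1(b, a, b), f1(a, b, b)), f1(f1(b, b, b), b, f1(a, a, a)))) = 1 + max(1, 2, 2) = 3
depth(f1(f1(b, b, b), f1(f1(b, a, b), f1(a, f1(b, a, b), f1(a, b, b)), f1(f1(b, b, b), b, f1(a, a, a))), b)) = 1 + max(1, 3, 0) = 4
depth(f1(f1(f1(f1(b, b, a), f1(b, b, b), f1(b, b, b)), f1(b, f1(b, b, a), f1(a, b, a)), a), f1(f1(a, b, b), f1(b, b, b), f1(f1(f1(b, a, b), b, f1(a, a, b)), f1(b, b, f1(b, a, a)), f1(f1(b, a, b), f1(b, b, a), f1(a, b, b)))), f1(f1(b, b, b), f1(f1(b, a, b), f1(a, f1(b, a, b), f1(a, b, b)), f1(f1(b, b, b), b, f1(a, a, a))), b))) = 1 + max(3, 4, 4) = 5
depth(f1(b, f1(a, a, b), f1(a, b, a))) = 1 + max(0, 1, 1) = 2
depth(f1(f1(b, b, b), a, f1(a, a, b))) = 1 + max(1, 0, 1) = 2
depth(f1(f1(f1(b, b, b), a, f1(a, a, b)), a, f1(b, b, a))) = 1 + max(2, 0, 1) = 3
depth(f1(f1(a, a, b), f1(b, f1(a, a, b), f1(a, b, a)), f1(f1(f1(b, b, b), a, f1(a, a, b)), a, f1(b, b, a)))) = 1 + max(1, 2, 3) = 4
depth(f1(f1(f1(f1(f1(b, b, a), f1(b, b, b), f1(b, b, b)), f1(b, f1(b, b, a), f1(a, b, a)), a), f1(f1(a, b, b), f1(b, b, b), f1(f1(f1(b, a, b), b, f1(a, a, b)), f1(b, b, f1(b, a, a)), f1(f1(b, a, b), f1(b, b, a), f1(a, b, b)))), f1(f1(b, b, b), f1(f1(b, a, b), f1(a, f1(b, a, b), f1(a, b, b)), f1(f1(b, b, b), b, f1(a, a, a))), b)), f1(f1(a, a, b), f1(b, f1(a, a, b), f1(a, b, a)), f1(f1(f1(b, b, b), a, f1(a, a, b)), a, f1(b, b, a))), a)) = 1 + max(5, 4, 0) = 6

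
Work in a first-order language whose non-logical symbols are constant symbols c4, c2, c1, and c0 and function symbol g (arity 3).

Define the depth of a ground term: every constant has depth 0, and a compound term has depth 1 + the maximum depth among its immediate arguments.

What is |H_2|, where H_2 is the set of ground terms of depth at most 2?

314436

If N_k denotes the number of depth-≤k ground terms, the 4 constants give N_0 = 4, and each function symbol of arity r contributes N_{k-1}^r new terms at level k: N_k = 4 + N_{k-1}^3.
N_0 = 4
N_1 = 4 + 4^3 = 68
N_2 = 4 + 68^3 = 314436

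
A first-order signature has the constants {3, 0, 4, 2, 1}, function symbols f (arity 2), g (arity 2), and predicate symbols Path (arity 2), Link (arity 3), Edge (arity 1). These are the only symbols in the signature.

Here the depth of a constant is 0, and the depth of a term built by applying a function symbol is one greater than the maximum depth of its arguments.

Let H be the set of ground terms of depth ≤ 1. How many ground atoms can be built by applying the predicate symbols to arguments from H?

First count ground terms of depth ≤ 1.
Let N_k count ground terms of depth at most k. Each non-constant term of depth ≤ k is some function symbol applied to depth-≤(k−1) arguments, giving N_k = 5 + N_{k-1}^2 + N_{k-1}^2.
N_0 = 5
N_1 = 5 + 5^2 + 5^2 = 55
So |H| = 55.
A ground atom is a predicate applied to a tuple of terms from H, so the count is the sum over predicates of |H|^arity:
  Path: 55^2 = 3025;  Link: 55^3 = 166375;  Edge: 55
Total ground atoms: 3025 + 166375 + 55 = 169455.

169455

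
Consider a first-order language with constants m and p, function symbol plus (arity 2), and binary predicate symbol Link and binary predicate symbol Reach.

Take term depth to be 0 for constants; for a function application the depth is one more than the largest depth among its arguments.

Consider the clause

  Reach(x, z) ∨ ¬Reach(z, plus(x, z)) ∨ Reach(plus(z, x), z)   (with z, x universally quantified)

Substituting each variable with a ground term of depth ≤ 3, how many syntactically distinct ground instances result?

Ground terms of depth ≤ 3:
  Let N_k count ground terms of depth at most k. Each non-constant term of depth ≤ k is some function symbol applied to depth-≤(k−1) arguments, giving N_k = 2 + N_{k-1}^2.
  N_0 = 2
  N_1 = 2 + 2^2 = 6
  N_2 = 2 + 6^2 = 38
  N_3 = 2 + 38^2 = 1446
So there are 1446 ground terms available for substitution.
The body mentions every one of the 2 quantified variables; since ground terms form a free algebra, no two substitutions collapse to the same formula.
Number of ground instances = 1446^2 = 2090916.

2090916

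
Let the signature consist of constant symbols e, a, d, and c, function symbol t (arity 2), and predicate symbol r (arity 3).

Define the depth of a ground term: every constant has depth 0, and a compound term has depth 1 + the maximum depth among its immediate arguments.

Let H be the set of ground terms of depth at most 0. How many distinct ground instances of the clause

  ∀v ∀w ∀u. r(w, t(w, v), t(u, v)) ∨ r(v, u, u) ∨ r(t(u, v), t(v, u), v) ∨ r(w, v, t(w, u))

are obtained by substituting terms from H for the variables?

Ground terms of depth ≤ 0:
  Let N_k = |{terms of depth ≤ k}|. Then N_0 = 4 and N_k = 4 + N_{k-1}^2 for k ≥ 1 (one summand per function symbol, arity giving the exponent).
  N_0 = 4
  Explicitly: e, a, d, c.
So there are 4 ground terms available for substitution.
The body mentions every one of the 3 quantified variables; since ground terms form a free algebra, no two substitutions collapse to the same formula.
Number of ground instances = 4^3 = 64.

64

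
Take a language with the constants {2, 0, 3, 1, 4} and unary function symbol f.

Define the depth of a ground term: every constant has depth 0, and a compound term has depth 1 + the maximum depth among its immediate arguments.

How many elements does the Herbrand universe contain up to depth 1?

10

Count level by level. With function symbols f/1, the terms of depth ≤ k are the 5 constants together with each function applied to depth-≤(k−1) tuples, so N_k = 5 + N_{k-1}.
N_0 = 5
N_1 = 5 + 5 = 10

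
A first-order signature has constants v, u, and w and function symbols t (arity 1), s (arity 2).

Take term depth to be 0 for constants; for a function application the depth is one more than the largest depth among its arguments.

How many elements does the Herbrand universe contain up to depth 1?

15

If N_k denotes the number of depth-≤k ground terms, the 3 constants give N_0 = 3, and each function symbol of arity r contributes N_{k-1}^r new terms at level k: N_k = 3 + N_{k-1} + N_{k-1}^2.
N_0 = 3
N_1 = 3 + 3 + 3^2 = 15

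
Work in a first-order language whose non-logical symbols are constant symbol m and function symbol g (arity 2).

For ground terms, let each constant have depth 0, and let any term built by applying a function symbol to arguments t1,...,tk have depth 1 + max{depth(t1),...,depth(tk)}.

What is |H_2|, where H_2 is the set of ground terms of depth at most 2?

5

Count level by level. With function symbols g/2, the terms of depth ≤ k are the 1 constant together with each function applied to depth-≤(k−1) tuples, so N_k = 1 + N_{k-1}^2.
N_0 = 1
N_1 = 1 + 1^2 = 2
N_2 = 1 + 2^2 = 5
Explicitly: m, g(m, m), g(m, g(m, m)), g(g(m, m), m), g(g(m, m), g(m, m)).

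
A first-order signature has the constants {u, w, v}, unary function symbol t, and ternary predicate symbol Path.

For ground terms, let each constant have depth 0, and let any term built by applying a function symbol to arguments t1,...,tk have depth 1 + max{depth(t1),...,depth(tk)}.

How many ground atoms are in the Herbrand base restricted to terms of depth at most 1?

216

First count ground terms of depth ≤ 1.
Let N_k = |{terms of depth ≤ k}|. Then N_0 = 3 and N_k = 3 + N_{k-1} for k ≥ 1 (one summand per function symbol, arity giving the exponent).
N_0 = 3
N_1 = 3 + 3 = 6
So |H| = 6.
Each predicate of arity r yields |H|^r ground atoms (one per choice of an r-tuple from H):
  Path: 6^3 = 216
Total ground atoms: 216.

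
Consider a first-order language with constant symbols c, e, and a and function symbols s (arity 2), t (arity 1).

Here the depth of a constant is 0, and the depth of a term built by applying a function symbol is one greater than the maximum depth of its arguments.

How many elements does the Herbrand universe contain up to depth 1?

Count level by level. With function symbols s/2, t/1, the terms of depth ≤ k are the 3 constants together with each function applied to depth-≤(k−1) tuples, so N_k = 3 + N_{k-1}^2 + N_{k-1}.
N_0 = 3
N_1 = 3 + 3^2 + 3 = 15

15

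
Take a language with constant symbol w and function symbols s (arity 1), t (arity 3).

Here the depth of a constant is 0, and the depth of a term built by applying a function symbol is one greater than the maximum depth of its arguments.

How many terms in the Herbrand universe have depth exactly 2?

Write N_k for the number of ground terms of depth ≤ k. A term of depth ≤ k is either a constant or a function symbol applied to arguments of depth ≤ k−1, so N_k = 1 + N_{k-1} + N_{k-1}^3.
N_0 = 1
N_1 = 1 + 1 + 1^3 = 3
N_2 = 1 + 3 + 3^3 = 31
Terms of depth exactly 2: N_2 − N_1 = 31 − 3 = 28.

28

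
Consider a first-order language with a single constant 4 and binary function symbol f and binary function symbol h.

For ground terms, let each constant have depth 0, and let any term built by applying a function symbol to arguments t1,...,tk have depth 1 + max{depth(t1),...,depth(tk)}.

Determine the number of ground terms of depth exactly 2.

16

Let N_k count ground terms of depth at most k. Each non-constant term of depth ≤ k is some function symbol applied to depth-≤(k−1) arguments, giving N_k = 1 + N_{k-1}^2 + N_{k-1}^2.
N_0 = 1
N_1 = 1 + 1^2 + 1^2 = 3
N_2 = 1 + 3^2 + 3^2 = 19
Terms of depth exactly 2: N_2 − N_1 = 19 − 3 = 16.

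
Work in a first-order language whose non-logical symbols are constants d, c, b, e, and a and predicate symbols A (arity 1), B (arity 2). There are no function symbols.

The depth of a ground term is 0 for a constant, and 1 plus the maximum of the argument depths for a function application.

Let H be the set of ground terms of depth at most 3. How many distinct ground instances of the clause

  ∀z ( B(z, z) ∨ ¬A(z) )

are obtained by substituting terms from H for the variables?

5

Ground terms of depth ≤ 3:
  With no function symbols every ground term is a constant, so there are exactly 5 ground terms at every depth bound.
  N_0 = 5
  N_1 = 5
  N_2 = 5
  N_3 = 5
  Explicitly: d, c, b, e, a.
So there are 5 ground terms available for substitution.
The body mentions the single quantified variable z; since ground terms form a free algebra, no two substitutions collapse to the same formula.
Number of ground instances = 5.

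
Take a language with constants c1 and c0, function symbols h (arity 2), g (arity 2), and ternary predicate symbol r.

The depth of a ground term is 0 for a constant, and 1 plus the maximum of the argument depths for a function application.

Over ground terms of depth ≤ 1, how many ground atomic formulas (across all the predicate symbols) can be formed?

1000

First count ground terms of depth ≤ 1.
Let N_k = |{terms of depth ≤ k}|. Then N_0 = 2 and N_k = 2 + N_{k-1}^2 + N_{k-1}^2 for k ≥ 1 (one summand per function symbol, arity giving the exponent).
N_0 = 2
N_1 = 2 + 2^2 + 2^2 = 10
Explicitly: c1, c0, h(c1, c1), h(c1, c0), h(c0, c1), h(c0, c0), g(c1, c1), g(c1, c0), g(c0, c1), g(c0, c0).
So |H| = 10.
A ground atom is a predicate applied to a tuple of terms from H, so the count is the sum over predicates of |H|^arity:
  r: 10^3 = 1000
Total ground atoms: 1000.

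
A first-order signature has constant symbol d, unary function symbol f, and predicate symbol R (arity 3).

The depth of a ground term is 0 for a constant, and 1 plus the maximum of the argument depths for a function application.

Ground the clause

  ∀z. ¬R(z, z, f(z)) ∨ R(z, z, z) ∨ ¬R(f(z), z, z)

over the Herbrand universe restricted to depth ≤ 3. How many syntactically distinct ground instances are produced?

4

Ground terms of depth ≤ 3:
  Write N_k for the number of ground terms of depth ≤ k. A term of depth ≤ k is either a constant or a function symbol applied to arguments of depth ≤ k−1, so N_k = 1 + N_{k-1}.
  N_0 = 1
  N_1 = 1 + 1 = 2
  N_2 = 1 + 2 = 3
  N_3 = 1 + 3 = 4
  Explicitly: d, f(d), f(f(d)), f(f(f(d))).
So there are 4 ground terms available for substitution.
The clause has 1 distinct variable (z), which appears in the body. In the free term algebra distinct substitutions yield syntactically distinct ground instances.
Number of ground instances = 4.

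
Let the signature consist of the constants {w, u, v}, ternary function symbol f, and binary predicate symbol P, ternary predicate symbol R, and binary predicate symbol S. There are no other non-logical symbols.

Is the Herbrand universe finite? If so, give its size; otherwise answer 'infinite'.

The signature has at least one function symbol (f, arity 3) and at least one constant (w).
Iterating f gives infinitely many distinct ground terms: w, f(w, w, w), f(f(w, w, w), f(w, w, w), f(w, w, w)), ...
So the Herbrand universe is infinite.

infinite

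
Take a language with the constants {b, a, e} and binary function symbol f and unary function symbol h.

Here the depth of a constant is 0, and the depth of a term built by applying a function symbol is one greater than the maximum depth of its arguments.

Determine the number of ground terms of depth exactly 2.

228

If N_k denotes the number of depth-≤k ground terms, the 3 constants give N_0 = 3, and each function symbol of arity r contributes N_{k-1}^r new terms at level k: N_k = 3 + N_{k-1}^2 + N_{k-1}.
N_0 = 3
N_1 = 3 + 3^2 + 3 = 15
N_2 = 3 + 15^2 + 15 = 243
Terms of depth exactly 2: N_2 − N_1 = 243 − 15 = 228.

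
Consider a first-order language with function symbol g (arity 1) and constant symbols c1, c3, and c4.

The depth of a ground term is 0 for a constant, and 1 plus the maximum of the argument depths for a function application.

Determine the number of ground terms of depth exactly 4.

Let N_k count ground terms of depth at most k. Each non-constant term of depth ≤ k is some function symbol applied to depth-≤(k−1) arguments, giving N_k = 3 + N_{k-1}.
N_0 = 3
N_1 = 3 + 3 = 6
N_2 = 3 + 6 = 9
N_3 = 3 + 9 = 12
N_4 = 3 + 12 = 15
Terms of depth exactly 4: N_4 − N_3 = 15 − 12 = 3.

3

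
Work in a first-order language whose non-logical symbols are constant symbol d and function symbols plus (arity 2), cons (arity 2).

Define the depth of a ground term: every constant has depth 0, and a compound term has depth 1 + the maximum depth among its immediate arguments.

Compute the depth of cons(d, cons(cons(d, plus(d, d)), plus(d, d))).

depth(plus(d, d)) = 1 + max(0, 0) = 1
depth(cons(d, plus(d, d))) = 1 + max(0, 1) = 2
depth(cons(cons(d, plus(d, d)), plus(d, d))) = 1 + max(2, 1) = 3
depth(cons(d, cons(cons(d, plus(d, d)), plus(d, d)))) = 1 + max(0, 3) = 4

4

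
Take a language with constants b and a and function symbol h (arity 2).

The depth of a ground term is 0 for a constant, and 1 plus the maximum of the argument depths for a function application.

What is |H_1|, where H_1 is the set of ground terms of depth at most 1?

Let N_k = |{terms of depth ≤ k}|. Then N_0 = 2 and N_k = 2 + N_{k-1}^2 for k ≥ 1 (one summand per function symbol, arity giving the exponent).
N_0 = 2
N_1 = 2 + 2^2 = 6
Explicitly: b, a, h(b, b), h(b, a), h(a, b), h(a, a).

6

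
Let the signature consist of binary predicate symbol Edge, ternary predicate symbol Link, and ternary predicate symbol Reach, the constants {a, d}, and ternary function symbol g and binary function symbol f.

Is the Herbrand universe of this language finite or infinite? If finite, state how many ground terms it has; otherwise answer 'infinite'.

infinite

The signature has at least one function symbol (g, arity 3) and at least one constant (a).
Iterating g gives infinitely many distinct ground terms: a, g(a, a, a), g(g(a, a, a), g(a, a, a), g(a, a, a)), ...
So the Herbrand universe is infinite.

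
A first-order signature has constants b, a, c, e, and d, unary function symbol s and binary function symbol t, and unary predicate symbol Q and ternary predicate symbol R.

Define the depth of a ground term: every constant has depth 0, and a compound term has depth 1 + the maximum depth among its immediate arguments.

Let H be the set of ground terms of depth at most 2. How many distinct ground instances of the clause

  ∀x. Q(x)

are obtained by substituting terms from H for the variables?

Ground terms of depth ≤ 2:
  Write N_k for the number of ground terms of depth ≤ k. A term of depth ≤ k is either a constant or a function symbol applied to arguments of depth ≤ k−1, so N_k = 5 + N_{k-1} + N_{k-1}^2.
  N_0 = 5
  N_1 = 5 + 5 + 5^2 = 35
  N_2 = 5 + 35 + 35^2 = 1265
So there are 1265 ground terms available for substitution.
The body mentions the single quantified variable x; since ground terms form a free algebra, no two substitutions collapse to the same formula.
Number of ground instances = 1265.

1265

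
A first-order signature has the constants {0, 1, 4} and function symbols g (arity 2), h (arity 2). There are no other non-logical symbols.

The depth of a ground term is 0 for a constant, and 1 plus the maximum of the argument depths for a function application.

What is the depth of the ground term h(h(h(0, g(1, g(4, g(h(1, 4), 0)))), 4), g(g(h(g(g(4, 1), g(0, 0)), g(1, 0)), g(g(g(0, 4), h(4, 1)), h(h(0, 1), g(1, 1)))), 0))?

depth(h(1, 4)) = 1 + max(0, 0) = 1
depth(g(h(1, 4), 0)) = 1 + max(1, 0) = 2
depth(g(4, g(h(1, 4), 0))) = 1 + max(0, 2) = 3
depth(g(1, g(4, g(h(1, 4), 0)))) = 1 + max(0, 3) = 4
depth(h(0, g(1, g(4, g(h(1, 4), 0))))) = 1 + max(0, 4) = 5
depth(h(h(0, g(1, g(4, g(h(1, 4), 0)))), 4)) = 1 + max(5, 0) = 6
depth(g(4, 1)) = 1 + max(0, 0) = 1
depth(g(0, 0)) = 1 + max(0, 0) = 1
depth(g(g(4, 1), g(0, 0))) = 1 + max(1, 1) = 2
depth(g(1, 0)) = 1 + max(0, 0) = 1
depth(h(g(g(4, 1), g(0, 0)), g(1, 0))) = 1 + max(2, 1) = 3
depth(g(0, 4)) = 1 + max(0, 0) = 1
depth(h(4, 1)) = 1 + max(0, 0) = 1
depth(g(g(0, 4), h(4, 1))) = 1 + max(1, 1) = 2
depth(h(0, 1)) = 1 + max(0, 0) = 1
depth(g(1, 1)) = 1 + max(0, 0) = 1
depth(h(h(0, 1), g(1, 1))) = 1 + max(1, 1) = 2
depth(g(g(g(0, 4), h(4, 1)), h(h(0, 1), g(1, 1)))) = 1 + max(2, 2) = 3
depth(g(h(g(g(4, 1), g(0, 0)), g(1, 0)), g(g(g(0, 4), h(4, 1)), h(h(0, 1), g(1, 1))))) = 1 + max(3, 3) = 4
depth(g(g(h(g(g(4, 1), g(0, 0)), g(1, 0)), g(g(g(0, 4), h(4, 1)), h(h(0, 1), g(1, 1)))), 0)) = 1 + max(4, 0) = 5
depth(h(h(h(0, g(1, g(4, g(h(1, 4), 0)))), 4), g(g(h(g(g(4, 1), g(0, 0)), g(1, 0)), g(g(g(0, 4), h(4, 1)), h(h(0, 1), g(1, 1)))), 0))) = 1 + max(6, 5) = 7

7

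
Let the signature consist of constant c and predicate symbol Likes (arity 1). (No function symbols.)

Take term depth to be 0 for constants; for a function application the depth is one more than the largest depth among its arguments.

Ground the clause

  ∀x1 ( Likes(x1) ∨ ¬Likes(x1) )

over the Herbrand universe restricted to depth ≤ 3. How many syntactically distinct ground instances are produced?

1

Ground terms of depth ≤ 3:
  With no function symbols every ground term is a constant, so there is exactly 1 ground term at every depth bound.
  N_0 = 1
  N_1 = 1
  N_2 = 1
  N_3 = 1
  Explicitly: c.
So there is exactly 1 ground term available for substitution.
The clause has 1 distinct variable (x1), which appears in the body. In the free term algebra distinct substitutions yield syntactically distinct ground instances.
Number of ground instances = 1.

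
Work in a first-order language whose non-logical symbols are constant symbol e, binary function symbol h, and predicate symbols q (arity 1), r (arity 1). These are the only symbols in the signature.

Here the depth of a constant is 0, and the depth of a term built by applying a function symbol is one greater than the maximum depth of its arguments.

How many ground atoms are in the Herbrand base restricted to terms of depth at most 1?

First count ground terms of depth ≤ 1.
Let N_k count ground terms of depth at most k. Each non-constant term of depth ≤ k is some function symbol applied to depth-≤(k−1) arguments, giving N_k = 1 + N_{k-1}^2.
N_0 = 1
N_1 = 1 + 1^2 = 2
Explicitly: e, h(e, e).
So |H| = 2.
Ground atoms are formed by filling each argument slot of a predicate with a term from H, so an r-ary predicate gives |H|^r atoms:
  q: 2;  r: 2
Total ground atoms: 2 + 2 = 4.

4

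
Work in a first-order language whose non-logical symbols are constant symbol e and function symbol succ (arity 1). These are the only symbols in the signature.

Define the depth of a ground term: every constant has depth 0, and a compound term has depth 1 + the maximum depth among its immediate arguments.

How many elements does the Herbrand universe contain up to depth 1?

2

Count level by level. With function symbols succ/1, the terms of depth ≤ k are the 1 constant together with each function applied to depth-≤(k−1) tuples, so N_k = 1 + N_{k-1}.
N_0 = 1
N_1 = 1 + 1 = 2
Explicitly: e, succ(e).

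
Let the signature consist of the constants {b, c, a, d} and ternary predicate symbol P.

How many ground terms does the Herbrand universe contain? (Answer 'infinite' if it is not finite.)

There are no function symbols, so every ground term is one of the 4 constants.
The Herbrand universe is {b, c, a, d}, which is finite with 4 elements.

4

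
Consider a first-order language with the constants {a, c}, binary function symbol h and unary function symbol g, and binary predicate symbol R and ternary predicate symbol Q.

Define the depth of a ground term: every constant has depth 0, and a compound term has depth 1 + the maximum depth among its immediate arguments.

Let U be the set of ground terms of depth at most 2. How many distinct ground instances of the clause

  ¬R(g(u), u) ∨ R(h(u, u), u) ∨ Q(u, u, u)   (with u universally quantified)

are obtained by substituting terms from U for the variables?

Ground terms of depth ≤ 2:
  Write N_k for the number of ground terms of depth ≤ k. A term of depth ≤ k is either a constant or a function symbol applied to arguments of depth ≤ k−1, so N_k = 2 + N_{k-1}^2 + N_{k-1}.
  N_0 = 2
  N_1 = 2 + 2^2 + 2 = 8
  N_2 = 2 + 8^2 + 8 = 74
So there are 74 ground terms available for substitution.
The body mentions the single quantified variable u; since ground terms form a free algebra, no two substitutions collapse to the same formula.
Number of ground instances = 74.

74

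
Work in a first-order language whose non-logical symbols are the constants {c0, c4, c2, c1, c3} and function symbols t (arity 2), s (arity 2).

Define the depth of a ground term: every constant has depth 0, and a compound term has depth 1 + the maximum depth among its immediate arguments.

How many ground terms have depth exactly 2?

6000

Let N_k count ground terms of depth at most k. Each non-constant term of depth ≤ k is some function symbol applied to depth-≤(k−1) arguments, giving N_k = 5 + N_{k-1}^2 + N_{k-1}^2.
N_0 = 5
N_1 = 5 + 5^2 + 5^2 = 55
N_2 = 5 + 55^2 + 55^2 = 6055
Terms of depth exactly 2: N_2 − N_1 = 6055 − 55 = 6000.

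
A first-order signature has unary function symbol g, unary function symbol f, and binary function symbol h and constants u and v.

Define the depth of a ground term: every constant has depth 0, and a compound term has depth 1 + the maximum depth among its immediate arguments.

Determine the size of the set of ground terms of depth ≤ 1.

10

Let N_k = |{terms of depth ≤ k}|. Then N_0 = 2 and N_k = 2 + N_{k-1} + N_{k-1} + N_{k-1}^2 for k ≥ 1 (one summand per function symbol, arity giving the exponent).
N_0 = 2
N_1 = 2 + 2 + 2 + 2^2 = 10
Explicitly: u, v, g(u), g(v), f(u), f(v), h(u, u), h(u, v), h(v, u), h(v, v).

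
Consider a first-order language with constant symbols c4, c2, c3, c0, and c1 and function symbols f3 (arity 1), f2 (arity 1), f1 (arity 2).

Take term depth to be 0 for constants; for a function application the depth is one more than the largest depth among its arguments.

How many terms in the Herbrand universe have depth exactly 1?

Write N_k for the number of ground terms of depth ≤ k. A term of depth ≤ k is either a constant or a function symbol applied to arguments of depth ≤ k−1, so N_k = 5 + N_{k-1} + N_{k-1} + N_{k-1}^2.
N_0 = 5
N_1 = 5 + 5 + 5 + 5^2 = 40
Terms of depth exactly 1: N_1 − N_0 = 40 − 5 = 35.

35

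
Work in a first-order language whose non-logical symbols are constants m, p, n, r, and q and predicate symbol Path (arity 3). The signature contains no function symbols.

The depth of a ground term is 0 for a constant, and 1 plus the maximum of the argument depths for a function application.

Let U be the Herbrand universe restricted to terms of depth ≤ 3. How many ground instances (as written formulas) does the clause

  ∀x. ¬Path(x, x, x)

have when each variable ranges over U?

5

Ground terms of depth ≤ 3:
  With no function symbols every ground term is a constant, so there are exactly 5 ground terms at every depth bound.
  N_0 = 5
  N_1 = 5
  N_2 = 5
  N_3 = 5
  Explicitly: m, p, n, r, q.
So there are 5 ground terms available for substitution.
There is 1 variable to instantiate (x),  occurring in at least one literal, so different choices give different ground instances.
Number of ground instances = 5.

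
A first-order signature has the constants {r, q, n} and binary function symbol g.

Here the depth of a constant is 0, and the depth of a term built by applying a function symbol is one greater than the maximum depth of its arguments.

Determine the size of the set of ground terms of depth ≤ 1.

Let N_k count ground terms of depth at most k. Each non-constant term of depth ≤ k is some function symbol applied to depth-≤(k−1) arguments, giving N_k = 3 + N_{k-1}^2.
N_0 = 3
N_1 = 3 + 3^2 = 12
Explicitly: r, q, n, g(r, r), g(r, q), g(r, n), g(q, r), g(q, q), g(q, n), g(n, r), g(n, q), g(n, n).

12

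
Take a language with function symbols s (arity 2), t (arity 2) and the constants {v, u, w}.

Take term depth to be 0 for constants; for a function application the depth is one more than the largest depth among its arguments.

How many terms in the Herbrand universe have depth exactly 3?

Count level by level. With function symbols s/2, t/2, the terms of depth ≤ k are the 3 constants together with each function applied to depth-≤(k−1) tuples, so N_k = 3 + N_{k-1}^2 + N_{k-1}^2.
N_0 = 3
N_1 = 3 + 3^2 + 3^2 = 21
N_2 = 3 + 21^2 + 21^2 = 885
N_3 = 3 + 885^2 + 885^2 = 1566453
Terms of depth exactly 3: N_3 − N_2 = 1566453 − 885 = 1565568.

1565568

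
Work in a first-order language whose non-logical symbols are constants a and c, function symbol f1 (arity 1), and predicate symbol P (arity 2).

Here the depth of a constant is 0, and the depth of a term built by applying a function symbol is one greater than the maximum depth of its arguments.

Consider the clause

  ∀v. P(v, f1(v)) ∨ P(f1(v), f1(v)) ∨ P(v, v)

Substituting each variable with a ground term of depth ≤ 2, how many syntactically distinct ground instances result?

Ground terms of depth ≤ 2:
  Write N_k for the number of ground terms of depth ≤ k. A term of depth ≤ k is either a constant or a function symbol applied to arguments of depth ≤ k−1, so N_k = 2 + N_{k-1}.
  N_0 = 2
  N_1 = 2 + 2 = 4
  N_2 = 2 + 4 = 6
  Explicitly: a, c, f1(a), f1(c), f1(f1(a)), f1(f1(c)).
So there are 6 ground terms available for substitution.
The variable v ranges independently over the available ground terms, and distinct assignments produce distinct instances.
Number of ground instances = 6.

6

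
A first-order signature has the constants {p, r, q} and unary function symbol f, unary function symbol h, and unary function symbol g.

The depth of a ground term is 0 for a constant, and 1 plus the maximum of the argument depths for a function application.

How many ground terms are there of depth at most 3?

If N_k denotes the number of depth-≤k ground terms, the 3 constants give N_0 = 3, and each function symbol of arity r contributes N_{k-1}^r new terms at level k: N_k = 3 + N_{k-1} + N_{k-1} + N_{k-1}.
N_0 = 3
N_1 = 3 + 3 + 3 + 3 = 12
N_2 = 3 + 12 + 12 + 12 = 39
N_3 = 3 + 39 + 39 + 39 = 120

120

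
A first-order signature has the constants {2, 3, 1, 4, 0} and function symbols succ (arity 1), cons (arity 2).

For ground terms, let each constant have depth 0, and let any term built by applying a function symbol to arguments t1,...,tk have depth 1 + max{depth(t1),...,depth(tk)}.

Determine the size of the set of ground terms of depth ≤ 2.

Let N_k = |{terms of depth ≤ k}|. Then N_0 = 5 and N_k = 5 + N_{k-1} + N_{k-1}^2 for k ≥ 1 (one summand per function symbol, arity giving the exponent).
N_0 = 5
N_1 = 5 + 5 + 5^2 = 35
N_2 = 5 + 35 + 35^2 = 1265

1265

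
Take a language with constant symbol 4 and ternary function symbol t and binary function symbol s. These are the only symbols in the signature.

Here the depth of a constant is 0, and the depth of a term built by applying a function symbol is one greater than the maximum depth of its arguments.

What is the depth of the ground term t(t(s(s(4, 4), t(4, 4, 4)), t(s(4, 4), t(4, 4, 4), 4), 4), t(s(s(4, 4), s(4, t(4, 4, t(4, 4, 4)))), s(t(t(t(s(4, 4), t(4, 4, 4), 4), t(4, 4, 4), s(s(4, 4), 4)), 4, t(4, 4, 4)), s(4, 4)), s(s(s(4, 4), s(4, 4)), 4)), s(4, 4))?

depth(s(4, 4)) = 1 + max(0, 0) = 1
depth(t(4, 4, 4)) = 1 + max(0, 0, 0) = 1
depth(s(s(4, 4), t(4, 4, 4))) = 1 + max(1, 1) = 2
depth(t(s(4, 4), t(4, 4, 4), 4)) = 1 + max(1, 1, 0) = 2
depth(t(s(s(4, 4), t(4, 4, 4)), t(s(4, 4), t(4, 4, 4), 4), 4)) = 1 + max(2, 2, 0) = 3
depth(t(4, 4, t(4, 4, 4))) = 1 + max(0, 0, 1) = 2
depth(s(4, t(4, 4, t(4, 4, 4)))) = 1 + max(0, 2) = 3
depth(s(s(4, 4), s(4, t(4, 4, t(4, 4, 4))))) = 1 + max(1, 3) = 4
depth(s(s(4, 4), 4)) = 1 + max(1, 0) = 2
depth(t(t(s(4, 4), t(4, 4, 4), 4), t(4, 4, 4), s(s(4, 4), 4))) = 1 + max(2, 1, 2) = 3
depth(t(t(t(s(4, 4), t(4, 4, 4), 4), t(4, 4, 4), s(s(4, 4), 4)), 4, t(4, 4, 4))) = 1 + max(3, 0, 1) = 4
depth(s(t(t(t(s(4, 4), t(4, 4, 4), 4), t(4, 4, 4), s(s(4, 4), 4)), 4, t(4, 4, 4)), s(4, 4))) = 1 + max(4, 1) = 5
depth(s(s(4, 4), s(4, 4))) = 1 + max(1, 1) = 2
depth(s(s(s(4, 4), s(4, 4)), 4)) = 1 + max(2, 0) = 3
depth(t(s(s(4, 4), s(4, t(4, 4, t(4, 4, 4)))), s(t(t(t(s(4, 4), t(4, 4, 4), 4), t(4, 4, 4), s(s(4, 4), 4)), 4, t(4, 4, 4)), s(4, 4)), s(s(s(4, 4), s(4, 4)), 4))) = 1 + max(4, 5, 3) = 6
depth(t(t(s(s(4, 4), t(4, 4, 4)), t(s(4, 4), t(4, 4, 4), 4), 4), t(s(s(4, 4), s(4, t(4, 4, t(4, 4, 4)))), s(t(t(t(s(4, 4), t(4, 4, 4), 4), t(4, 4, 4), s(s(4, 4), 4)), 4, t(4, 4, 4)), s(4, 4)), s(s(s(4, 4), s(4, 4)), 4)), s(4, 4))) = 1 + max(3, 6, 1) = 7

7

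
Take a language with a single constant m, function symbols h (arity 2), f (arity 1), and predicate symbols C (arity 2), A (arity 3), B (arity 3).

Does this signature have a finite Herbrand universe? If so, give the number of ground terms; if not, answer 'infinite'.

The signature has at least one function symbol (h, arity 2) and at least one constant (m).
Iterating h gives infinitely many distinct ground terms: m, h(m, m), h(h(m, m), h(m, m)), ...
So the Herbrand universe is infinite.

infinite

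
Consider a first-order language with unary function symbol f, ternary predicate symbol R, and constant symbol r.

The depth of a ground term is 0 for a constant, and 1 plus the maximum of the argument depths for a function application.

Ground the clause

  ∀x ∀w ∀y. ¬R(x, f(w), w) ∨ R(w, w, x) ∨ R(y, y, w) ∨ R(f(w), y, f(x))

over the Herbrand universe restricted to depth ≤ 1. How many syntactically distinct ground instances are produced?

Ground terms of depth ≤ 1:
  If N_k denotes the number of depth-≤k ground terms, the 1 constant gives N_0 = 1, and each function symbol of arity r contributes N_{k-1}^r new terms at level k: N_k = 1 + N_{k-1}.
  N_0 = 1
  N_1 = 1 + 1 = 2
So there are 2 ground terms available for substitution.
There are 3 variables to instantiate (x, w, y), each occurring in at least one literal, so different choices give different ground instances.
Number of ground instances = 2^3 = 8.

8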